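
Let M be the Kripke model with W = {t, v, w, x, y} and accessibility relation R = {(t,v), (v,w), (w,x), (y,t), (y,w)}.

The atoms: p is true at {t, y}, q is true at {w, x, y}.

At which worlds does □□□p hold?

t: successors {v}; □□p there: v:F. ✗
v: successors {w}; □□p there: w:T. ✓
w: successors {x}; □□p there: x:T. ✓
x: no successors, so □□□p holds vacuously. ✓
y: successors {t, w}; □□p there: t:F, w:T. ✗

{v, w, x}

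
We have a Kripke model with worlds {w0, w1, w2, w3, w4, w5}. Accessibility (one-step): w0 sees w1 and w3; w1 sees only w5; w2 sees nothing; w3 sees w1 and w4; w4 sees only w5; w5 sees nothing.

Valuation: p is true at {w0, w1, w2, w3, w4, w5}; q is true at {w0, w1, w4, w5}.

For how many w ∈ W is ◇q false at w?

2

w0: successors {w1, w3}; q there: w1:T, w3:F. ✓
w1: successors {w5}; q there: w5:T. ✓
w2: no successors, so ◇q fails. ✗
w3: successors {w1, w4}; q there: w1:T, w4:T. ✓
w4: successors {w5}; q there: w5:T. ✓
w5: no successors, so ◇q fails. ✗
Satisfying worlds: {w0, w1, w3, w4}.
So ◇q fails at the other 2 worlds.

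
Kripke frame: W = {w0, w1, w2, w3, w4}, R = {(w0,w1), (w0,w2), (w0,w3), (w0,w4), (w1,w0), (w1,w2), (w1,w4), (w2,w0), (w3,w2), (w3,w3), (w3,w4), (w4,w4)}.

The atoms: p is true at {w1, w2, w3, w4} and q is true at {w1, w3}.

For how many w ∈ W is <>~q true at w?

5

w0: successors {w1, w2, w3, w4}; ~q there: w1:F, w2:T, w3:F, w4:T. ✓
w1: successors {w0, w2, w4}; ~q there: w0:T, w2:T, w4:T. ✓
w2: successors {w0}; ~q there: w0:T. ✓
w3: successors {w2, w3, w4}; ~q there: w2:T, w3:F, w4:T. ✓
w4: successors {w4}; ~q there: w4:T. ✓
Satisfying worlds: {w0, w1, w2, w3, w4}.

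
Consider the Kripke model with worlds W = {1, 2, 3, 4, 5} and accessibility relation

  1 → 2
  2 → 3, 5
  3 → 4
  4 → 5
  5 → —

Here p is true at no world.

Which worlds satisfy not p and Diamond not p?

1: not p is T, Diamond not p is T. ✓
2: not p is T, Diamond not p is T. ✓
3: not p is T, Diamond not p is T. ✓
4: not p is T, Diamond not p is T. ✓
5: not p is T, Diamond not p is F. ✗

{1, 2, 3, 4}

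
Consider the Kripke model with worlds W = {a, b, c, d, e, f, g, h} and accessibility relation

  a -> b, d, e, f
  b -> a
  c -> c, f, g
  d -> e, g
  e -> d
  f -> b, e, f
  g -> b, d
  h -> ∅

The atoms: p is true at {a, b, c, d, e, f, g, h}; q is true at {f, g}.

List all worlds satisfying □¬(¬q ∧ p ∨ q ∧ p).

{h}

a: successors {b, d, e, f}; ¬(¬q ∧ p ∨ q ∧ p) there: b:F, d:F, e:F, f:F. ✗
b: successors {a}; ¬(¬q ∧ p ∨ q ∧ p) there: a:F. ✗
c: successors {c, f, g}; ¬(¬q ∧ p ∨ q ∧ p) there: c:F, f:F, g:F. ✗
d: successors {e, g}; ¬(¬q ∧ p ∨ q ∧ p) there: e:F, g:F. ✗
e: successors {d}; ¬(¬q ∧ p ∨ q ∧ p) there: d:F. ✗
f: successors {b, e, f}; ¬(¬q ∧ p ∨ q ∧ p) there: b:F, e:F, f:F. ✗
g: successors {b, d}; ¬(¬q ∧ p ∨ q ∧ p) there: b:F, d:F. ✗
h: no successors, so □¬(¬q ∧ p ∨ q ∧ p) holds vacuously. ✓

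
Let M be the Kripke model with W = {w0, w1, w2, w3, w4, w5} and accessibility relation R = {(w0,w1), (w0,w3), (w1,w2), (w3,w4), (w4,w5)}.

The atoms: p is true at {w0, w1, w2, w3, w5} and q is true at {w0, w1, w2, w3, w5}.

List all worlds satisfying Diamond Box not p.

w0: successors {w1, w3}; Box not p there: w1:F, w3:T. ✓
w1: successors {w2}; Box not p there: w2:T. ✓
w2: no successors, so Diamond Box not p fails. ✗
w3: successors {w4}; Box not p there: w4:F. ✗
w4: successors {w5}; Box not p there: w5:T. ✓
w5: no successors, so Diamond Box not p fails. ✗

{w0, w1, w4}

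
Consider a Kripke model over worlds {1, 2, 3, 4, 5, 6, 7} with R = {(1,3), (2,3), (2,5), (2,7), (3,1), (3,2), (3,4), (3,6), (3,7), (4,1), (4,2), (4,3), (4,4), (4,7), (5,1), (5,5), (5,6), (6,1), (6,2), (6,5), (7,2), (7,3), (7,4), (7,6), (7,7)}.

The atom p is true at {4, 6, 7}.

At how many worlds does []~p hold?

2

1: successors {3}; ~p there: 3:T. ✓
2: successors {3, 5, 7}; ~p there: 3:T, 5:T, 7:F. ✗
3: successors {1, 2, 4, 6, 7}; ~p there: 1:T, 2:T, 4:F, 6:F, 7:F. ✗
4: successors {1, 2, 3, 4, 7}; ~p there: 1:T, 2:T, 3:T, 4:F, 7:F. ✗
5: successors {1, 5, 6}; ~p there: 1:T, 5:T, 6:F. ✗
6: successors {1, 2, 5}; ~p there: 1:T, 2:T, 5:T. ✓
7: successors {2, 3, 4, 6, 7}; ~p there: 2:T, 3:T, 4:F, 6:F, 7:F. ✗
Satisfying worlds: {1, 6}.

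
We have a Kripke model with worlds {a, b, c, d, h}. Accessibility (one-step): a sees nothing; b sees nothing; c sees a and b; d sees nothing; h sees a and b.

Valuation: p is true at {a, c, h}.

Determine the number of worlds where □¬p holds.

3

a: no successors, so □¬p holds vacuously. ✓
b: no successors, so □¬p holds vacuously. ✓
c: successors {a, b}; ¬p there: a:F, b:T. ✗
d: no successors, so □¬p holds vacuously. ✓
h: successors {a, b}; ¬p there: a:F, b:T. ✗
Satisfying worlds: {a, b, d}.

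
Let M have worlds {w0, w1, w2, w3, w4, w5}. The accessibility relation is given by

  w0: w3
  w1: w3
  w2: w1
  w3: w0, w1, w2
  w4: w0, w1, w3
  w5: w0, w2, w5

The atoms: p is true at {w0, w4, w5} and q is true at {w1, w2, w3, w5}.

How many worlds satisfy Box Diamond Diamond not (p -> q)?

w0: successors {w3}; Diamond Diamond not (p -> q) there: w3:F. ✗
w1: successors {w3}; Diamond Diamond not (p -> q) there: w3:F. ✗
w2: successors {w1}; Diamond Diamond not (p -> q) there: w1:T. ✓
w3: successors {w0, w1, w2}; Diamond Diamond not (p -> q) there: w0:T, w1:T, w2:F. ✗
w4: successors {w0, w1, w3}; Diamond Diamond not (p -> q) there: w0:T, w1:T, w3:F. ✗
w5: successors {w0, w2, w5}; Diamond Diamond not (p -> q) there: w0:T, w2:F, w5:T. ✗
Satisfying worlds: {w2}.

1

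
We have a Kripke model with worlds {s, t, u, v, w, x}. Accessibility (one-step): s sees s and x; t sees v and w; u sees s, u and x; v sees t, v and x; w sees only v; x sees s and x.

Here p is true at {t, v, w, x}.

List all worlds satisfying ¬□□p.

{s, u, v, x}

s: □□p is F. ✓
t: □□p is T. ✗
u: □□p is F. ✓
v: □□p is F. ✓
w: □□p is T. ✗
x: □□p is F. ✓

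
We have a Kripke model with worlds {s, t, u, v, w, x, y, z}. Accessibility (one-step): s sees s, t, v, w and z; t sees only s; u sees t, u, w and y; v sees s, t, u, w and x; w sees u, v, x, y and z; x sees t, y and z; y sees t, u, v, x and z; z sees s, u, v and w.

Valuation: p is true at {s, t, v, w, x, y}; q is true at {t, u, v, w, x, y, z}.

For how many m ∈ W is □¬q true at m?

1

s: successors {s, t, v, w, z}; ¬q there: s:T, t:F, v:F, w:F, z:F. ✗
t: successors {s}; ¬q there: s:T. ✓
u: successors {t, u, w, y}; ¬q there: t:F, u:F, w:F, y:F. ✗
v: successors {s, t, u, w, x}; ¬q there: s:T, t:F, u:F, w:F, x:F. ✗
w: successors {u, v, x, y, z}; ¬q there: u:F, v:F, x:F, y:F, z:F. ✗
x: successors {t, y, z}; ¬q there: t:F, y:F, z:F. ✗
y: successors {t, u, v, x, z}; ¬q there: t:F, u:F, v:F, x:F, z:F. ✗
z: successors {s, u, v, w}; ¬q there: s:T, u:F, v:F, w:F. ✗
Satisfying worlds: {t}.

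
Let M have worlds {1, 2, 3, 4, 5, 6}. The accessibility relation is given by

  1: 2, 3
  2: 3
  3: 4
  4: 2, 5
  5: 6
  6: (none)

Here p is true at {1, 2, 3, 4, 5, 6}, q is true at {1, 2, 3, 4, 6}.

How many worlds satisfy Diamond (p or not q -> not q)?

1: successors {2, 3}; p or not q -> not q there: 2:F, 3:F. ✗
2: successors {3}; p or not q -> not q there: 3:F. ✗
3: successors {4}; p or not q -> not q there: 4:F. ✗
4: successors {2, 5}; p or not q -> not q there: 2:F, 5:T. ✓
5: successors {6}; p or not q -> not q there: 6:F. ✗
6: no successors, so Diamond (p or not q -> not q) fails. ✗
Satisfying worlds: {4}.

1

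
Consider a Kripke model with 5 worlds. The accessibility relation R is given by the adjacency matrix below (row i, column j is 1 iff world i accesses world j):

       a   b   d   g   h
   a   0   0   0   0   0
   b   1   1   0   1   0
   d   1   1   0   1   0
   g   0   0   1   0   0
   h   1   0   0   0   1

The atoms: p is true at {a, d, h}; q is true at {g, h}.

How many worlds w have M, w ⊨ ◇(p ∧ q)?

1

a: no successors, so ◇(p ∧ q) fails. ✗
b: successors {a, b, g}; p ∧ q there: a:F, b:F, g:F. ✗
d: successors {a, b, g}; p ∧ q there: a:F, b:F, g:F. ✗
g: successors {d}; p ∧ q there: d:F. ✗
h: successors {a, h}; p ∧ q there: a:F, h:T. ✓
Satisfying worlds: {h}.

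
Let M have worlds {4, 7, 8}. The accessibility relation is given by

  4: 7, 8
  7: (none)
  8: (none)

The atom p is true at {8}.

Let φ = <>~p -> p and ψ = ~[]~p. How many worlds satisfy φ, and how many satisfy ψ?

For <>~p -> p:
4: <>~p is T, p is F. ✗
7: <>~p is F, p is F. ✓
8: <>~p is F, p is T. ✓
— 2 worlds.
For ~[]~p:
4: []~p is F. ✓
7: []~p is T. ✗
8: []~p is T. ✗
— 1 world.

2 and 1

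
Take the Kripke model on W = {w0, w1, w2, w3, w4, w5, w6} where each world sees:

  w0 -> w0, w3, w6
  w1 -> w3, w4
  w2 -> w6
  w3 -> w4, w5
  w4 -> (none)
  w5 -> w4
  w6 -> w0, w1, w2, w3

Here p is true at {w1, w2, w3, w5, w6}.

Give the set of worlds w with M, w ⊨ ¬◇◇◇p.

{w1, w3, w4, w5}

w0: ◇◇◇p is T. ✗
w1: ◇◇◇p is F. ✓
w2: ◇◇◇p is T. ✗
w3: ◇◇◇p is F. ✓
w4: ◇◇◇p is F. ✓
w5: ◇◇◇p is F. ✓
w6: ◇◇◇p is T. ✗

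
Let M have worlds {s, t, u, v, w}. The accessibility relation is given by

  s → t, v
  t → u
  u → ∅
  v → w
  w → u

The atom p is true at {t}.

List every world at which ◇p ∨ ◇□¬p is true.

{s, t, v, w}

s: ◇p is T, ◇□¬p is T. ✓
t: ◇p is F, ◇□¬p is T. ✓
u: ◇p is F, ◇□¬p is F. ✗
v: ◇p is F, ◇□¬p is T. ✓
w: ◇p is F, ◇□¬p is T. ✓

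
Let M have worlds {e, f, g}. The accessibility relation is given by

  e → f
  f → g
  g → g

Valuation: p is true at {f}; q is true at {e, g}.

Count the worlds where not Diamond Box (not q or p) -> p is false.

2

e: not Diamond Box (not q or p) is T, p is F. ✗
f: not Diamond Box (not q or p) is T, p is T. ✓
g: not Diamond Box (not q or p) is T, p is F. ✗
Satisfying worlds: {f}.
So not Diamond Box (not q or p) -> p fails at the other 2 worlds.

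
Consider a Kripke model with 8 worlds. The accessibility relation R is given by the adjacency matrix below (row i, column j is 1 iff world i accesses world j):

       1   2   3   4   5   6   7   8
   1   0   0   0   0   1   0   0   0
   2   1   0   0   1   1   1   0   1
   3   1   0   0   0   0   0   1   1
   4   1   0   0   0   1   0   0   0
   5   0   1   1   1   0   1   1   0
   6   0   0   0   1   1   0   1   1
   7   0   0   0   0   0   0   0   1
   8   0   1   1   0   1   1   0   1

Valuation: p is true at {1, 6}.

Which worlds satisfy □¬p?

{1, 6, 7}

1: successors {5}; ¬p there: 5:T. ✓
2: successors {1, 4, 5, 6, 8}; ¬p there: 1:F, 4:T, 5:T, 6:F, 8:T. ✗
3: successors {1, 7, 8}; ¬p there: 1:F, 7:T, 8:T. ✗
4: successors {1, 5}; ¬p there: 1:F, 5:T. ✗
5: successors {2, 3, 4, 6, 7}; ¬p there: 2:T, 3:T, 4:T, 6:F, 7:T. ✗
6: successors {4, 5, 7, 8}; ¬p there: 4:T, 5:T, 7:T, 8:T. ✓
7: successors {8}; ¬p there: 8:T. ✓
8: successors {2, 3, 5, 6, 8}; ¬p there: 2:T, 3:T, 5:T, 6:F, 8:T. ✗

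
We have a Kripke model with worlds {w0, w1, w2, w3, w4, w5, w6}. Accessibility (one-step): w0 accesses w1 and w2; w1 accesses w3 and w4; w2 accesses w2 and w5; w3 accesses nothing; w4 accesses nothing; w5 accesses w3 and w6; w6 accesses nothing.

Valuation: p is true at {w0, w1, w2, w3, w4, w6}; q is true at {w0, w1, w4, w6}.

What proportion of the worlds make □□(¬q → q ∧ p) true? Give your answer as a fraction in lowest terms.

w0: successors {w1, w2}; □(¬q → q ∧ p) there: w1:F, w2:F. ✗
w1: successors {w3, w4}; □(¬q → q ∧ p) there: w3:T, w4:T. ✓
w2: successors {w2, w5}; □(¬q → q ∧ p) there: w2:F, w5:F. ✗
w3: no successors, so □□(¬q → q ∧ p) holds vacuously. ✓
w4: no successors, so □□(¬q → q ∧ p) holds vacuously. ✓
w5: successors {w3, w6}; □(¬q → q ∧ p) there: w3:T, w6:T. ✓
w6: no successors, so □□(¬q → q ∧ p) holds vacuously. ✓
That's 5 of 7 worlds, so 5/7.

5/7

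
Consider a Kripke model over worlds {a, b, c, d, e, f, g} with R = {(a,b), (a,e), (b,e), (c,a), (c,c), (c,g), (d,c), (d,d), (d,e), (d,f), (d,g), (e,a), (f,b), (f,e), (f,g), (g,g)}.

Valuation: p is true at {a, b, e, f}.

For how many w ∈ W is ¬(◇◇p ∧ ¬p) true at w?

a: ◇◇p ∧ ¬p is F. ✓
b: ◇◇p ∧ ¬p is F. ✓
c: ◇◇p ∧ ¬p is T. ✗
d: ◇◇p ∧ ¬p is T. ✗
e: ◇◇p ∧ ¬p is F. ✓
f: ◇◇p ∧ ¬p is F. ✓
g: ◇◇p ∧ ¬p is F. ✓
Satisfying worlds: {a, b, e, f, g}.

5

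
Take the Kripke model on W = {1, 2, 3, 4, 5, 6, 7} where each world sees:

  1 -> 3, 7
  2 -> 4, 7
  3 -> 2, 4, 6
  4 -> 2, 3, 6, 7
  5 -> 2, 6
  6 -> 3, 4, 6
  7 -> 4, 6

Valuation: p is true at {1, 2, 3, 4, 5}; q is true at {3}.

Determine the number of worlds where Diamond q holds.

3

1: successors {3, 7}; q there: 3:T, 7:F. ✓
2: successors {4, 7}; q there: 4:F, 7:F. ✗
3: successors {2, 4, 6}; q there: 2:F, 4:F, 6:F. ✗
4: successors {2, 3, 6, 7}; q there: 2:F, 3:T, 6:F, 7:F. ✓
5: successors {2, 6}; q there: 2:F, 6:F. ✗
6: successors {3, 4, 6}; q there: 3:T, 4:F, 6:F. ✓
7: successors {4, 6}; q there: 4:F, 6:F. ✗
Satisfying worlds: {1, 4, 6}.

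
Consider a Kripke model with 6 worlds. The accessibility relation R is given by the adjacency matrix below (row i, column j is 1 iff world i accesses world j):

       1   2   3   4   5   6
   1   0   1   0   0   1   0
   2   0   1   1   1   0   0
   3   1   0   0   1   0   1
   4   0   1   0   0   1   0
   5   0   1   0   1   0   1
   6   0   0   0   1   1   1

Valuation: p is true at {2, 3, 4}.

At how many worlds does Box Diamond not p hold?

2

1: successors {2, 5}; Diamond not p there: 2:F, 5:T. ✗
2: successors {2, 3, 4}; Diamond not p there: 2:F, 3:T, 4:T. ✗
3: successors {1, 4, 6}; Diamond not p there: 1:T, 4:T, 6:T. ✓
4: successors {2, 5}; Diamond not p there: 2:F, 5:T. ✗
5: successors {2, 4, 6}; Diamond not p there: 2:F, 4:T, 6:T. ✗
6: successors {4, 5, 6}; Diamond not p there: 4:T, 5:T, 6:T. ✓
Satisfying worlds: {3, 6}.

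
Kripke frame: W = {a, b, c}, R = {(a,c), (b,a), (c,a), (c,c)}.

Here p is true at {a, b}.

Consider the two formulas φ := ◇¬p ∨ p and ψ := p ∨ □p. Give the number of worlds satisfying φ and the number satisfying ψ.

For ◇¬p ∨ p:
a: ◇¬p is T, p is T. ✓
b: ◇¬p is F, p is T. ✓
c: ◇¬p is T, p is F. ✓
— 3 worlds.
For p ∨ □p:
a: p is T, □p is F. ✓
b: p is T, □p is T. ✓
c: p is F, □p is F. ✗
— 2 worlds.

3 and 2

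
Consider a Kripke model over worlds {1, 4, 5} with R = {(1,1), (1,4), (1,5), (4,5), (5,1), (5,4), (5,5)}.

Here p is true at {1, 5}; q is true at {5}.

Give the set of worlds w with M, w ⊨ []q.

{4}

1: successors {1, 4, 5}; q there: 1:F, 4:F, 5:T. ✗
4: successors {5}; q there: 5:T. ✓
5: successors {1, 4, 5}; q there: 1:F, 4:F, 5:T. ✗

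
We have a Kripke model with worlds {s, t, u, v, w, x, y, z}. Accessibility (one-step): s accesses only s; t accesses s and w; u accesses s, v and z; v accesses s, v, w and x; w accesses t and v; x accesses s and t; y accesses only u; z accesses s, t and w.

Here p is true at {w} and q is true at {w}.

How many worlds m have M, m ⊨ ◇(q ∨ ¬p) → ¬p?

7

s: ◇(q ∨ ¬p) is T, ¬p is T. ✓
t: ◇(q ∨ ¬p) is T, ¬p is T. ✓
u: ◇(q ∨ ¬p) is T, ¬p is T. ✓
v: ◇(q ∨ ¬p) is T, ¬p is T. ✓
w: ◇(q ∨ ¬p) is T, ¬p is F. ✗
x: ◇(q ∨ ¬p) is T, ¬p is T. ✓
y: ◇(q ∨ ¬p) is T, ¬p is T. ✓
z: ◇(q ∨ ¬p) is T, ¬p is T. ✓
Satisfying worlds: {s, t, u, v, x, y, z}.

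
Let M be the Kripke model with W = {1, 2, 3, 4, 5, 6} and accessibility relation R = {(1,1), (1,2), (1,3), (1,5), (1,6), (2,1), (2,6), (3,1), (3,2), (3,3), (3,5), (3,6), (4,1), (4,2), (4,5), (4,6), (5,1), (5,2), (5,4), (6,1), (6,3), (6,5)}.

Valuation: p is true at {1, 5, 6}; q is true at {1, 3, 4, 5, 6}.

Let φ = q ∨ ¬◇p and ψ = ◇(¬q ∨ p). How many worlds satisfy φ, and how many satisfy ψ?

For q ∨ ¬◇p:
1: q is T, ¬◇p is F. ✓
2: q is F, ¬◇p is F. ✗
3: q is T, ¬◇p is F. ✓
4: q is T, ¬◇p is F. ✓
5: q is T, ¬◇p is F. ✓
6: q is T, ¬◇p is F. ✓
— 5 worlds.
For ◇(¬q ∨ p):
1: successors {1, 2, 3, 5, 6}; ¬q ∨ p there: 1:T, 2:T, 3:F, 5:T, 6:T. ✓
2: successors {1, 6}; ¬q ∨ p there: 1:T, 6:T. ✓
3: successors {1, 2, 3, 5, 6}; ¬q ∨ p there: 1:T, 2:T, 3:F, 5:T, 6:T. ✓
4: successors {1, 2, 5, 6}; ¬q ∨ p there: 1:T, 2:T, 5:T, 6:T. ✓
5: successors {1, 2, 4}; ¬q ∨ p there: 1:T, 2:T, 4:F. ✓
6: successors {1, 3, 5}; ¬q ∨ p there: 1:T, 3:F, 5:T. ✓
— 6 worlds.

5 and 6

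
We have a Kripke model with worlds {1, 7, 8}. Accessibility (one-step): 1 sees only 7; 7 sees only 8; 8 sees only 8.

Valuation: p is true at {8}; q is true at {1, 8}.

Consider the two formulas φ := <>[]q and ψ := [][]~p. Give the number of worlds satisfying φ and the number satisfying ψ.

For <>[]q:
1: successors {7}; []q there: 7:T. ✓
7: successors {8}; []q there: 8:T. ✓
8: successors {8}; []q there: 8:T. ✓
— 3 worlds.
For [][]~p:
1: successors {7}; []~p there: 7:F. ✗
7: successors {8}; []~p there: 8:F. ✗
8: successors {8}; []~p there: 8:F. ✗
— 0 worlds.

3 and 0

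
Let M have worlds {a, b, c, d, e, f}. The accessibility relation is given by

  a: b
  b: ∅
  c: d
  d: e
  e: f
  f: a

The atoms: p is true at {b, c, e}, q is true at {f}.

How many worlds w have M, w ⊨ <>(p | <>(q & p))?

a: successors {b}; p | <>(q & p) there: b:T. ✓
b: no successors, so <>(p | <>(q & p)) fails. ✗
c: successors {d}; p | <>(q & p) there: d:F. ✗
d: successors {e}; p | <>(q & p) there: e:T. ✓
e: successors {f}; p | <>(q & p) there: f:F. ✗
f: successors {a}; p | <>(q & p) there: a:F. ✗
Satisfying worlds: {a, d}.

2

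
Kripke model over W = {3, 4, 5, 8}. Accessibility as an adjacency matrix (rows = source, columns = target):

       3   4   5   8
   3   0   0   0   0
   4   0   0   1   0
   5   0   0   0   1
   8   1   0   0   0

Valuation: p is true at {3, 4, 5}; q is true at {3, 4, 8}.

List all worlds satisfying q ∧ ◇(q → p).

{4, 8}

3: q is T, ◇(q → p) is F. ✗
4: q is T, ◇(q → p) is T. ✓
5: q is F, ◇(q → p) is F. ✗
8: q is T, ◇(q → p) is T. ✓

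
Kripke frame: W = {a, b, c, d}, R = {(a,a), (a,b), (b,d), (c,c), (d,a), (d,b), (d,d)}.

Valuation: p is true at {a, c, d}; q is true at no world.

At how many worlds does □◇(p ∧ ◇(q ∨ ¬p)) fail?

a: successors {a, b}; ◇(p ∧ ◇(q ∨ ¬p)) there: a:T, b:T. ✓
b: successors {d}; ◇(p ∧ ◇(q ∨ ¬p)) there: d:T. ✓
c: successors {c}; ◇(p ∧ ◇(q ∨ ¬p)) there: c:F. ✗
d: successors {a, b, d}; ◇(p ∧ ◇(q ∨ ¬p)) there: a:T, b:T, d:T. ✓
Satisfying worlds: {a, b, d}.
So □◇(p ∧ ◇(q ∨ ¬p)) fails at the other 1 world.

1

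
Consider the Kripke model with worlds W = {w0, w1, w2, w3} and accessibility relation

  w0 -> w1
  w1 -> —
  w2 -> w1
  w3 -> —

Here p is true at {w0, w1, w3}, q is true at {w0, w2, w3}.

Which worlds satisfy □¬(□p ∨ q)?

{w1, w3}

w0: successors {w1}; ¬(□p ∨ q) there: w1:F. ✗
w1: no successors, so □¬(□p ∨ q) holds vacuously. ✓
w2: successors {w1}; ¬(□p ∨ q) there: w1:F. ✗
w3: no successors, so □¬(□p ∨ q) holds vacuously. ✓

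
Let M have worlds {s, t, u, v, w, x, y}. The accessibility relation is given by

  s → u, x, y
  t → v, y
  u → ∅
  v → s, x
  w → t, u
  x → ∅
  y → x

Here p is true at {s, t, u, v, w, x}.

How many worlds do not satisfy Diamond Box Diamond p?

s: successors {u, x, y}; Box Diamond p there: u:T, x:T, y:F. ✓
t: successors {v, y}; Box Diamond p there: v:F, y:F. ✗
u: no successors, so Diamond Box Diamond p fails. ✗
v: successors {s, x}; Box Diamond p there: s:F, x:T. ✓
w: successors {t, u}; Box Diamond p there: t:T, u:T. ✓
x: no successors, so Diamond Box Diamond p fails. ✗
y: successors {x}; Box Diamond p there: x:T. ✓
Satisfying worlds: {s, v, w, y}.
So Diamond Box Diamond p fails at the other 3 worlds.

3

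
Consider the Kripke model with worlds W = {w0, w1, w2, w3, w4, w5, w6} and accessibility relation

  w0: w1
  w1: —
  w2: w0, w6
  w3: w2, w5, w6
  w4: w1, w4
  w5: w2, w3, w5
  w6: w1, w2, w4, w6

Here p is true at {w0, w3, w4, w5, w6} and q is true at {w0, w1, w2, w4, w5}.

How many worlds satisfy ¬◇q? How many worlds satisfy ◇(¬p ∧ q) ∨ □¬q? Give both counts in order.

1 and 6

For ¬◇q:
w0: ◇q is T. ✗
w1: ◇q is F. ✓
w2: ◇q is T. ✗
w3: ◇q is T. ✗
w4: ◇q is T. ✗
w5: ◇q is T. ✗
w6: ◇q is T. ✗
— 1 world.
For ◇(¬p ∧ q) ∨ □¬q:
w0: ◇(¬p ∧ q) is T, □¬q is F. ✓
w1: ◇(¬p ∧ q) is F, □¬q is T. ✓
w2: ◇(¬p ∧ q) is F, □¬q is F. ✗
w3: ◇(¬p ∧ q) is T, □¬q is F. ✓
w4: ◇(¬p ∧ q) is T, □¬q is F. ✓
w5: ◇(¬p ∧ q) is T, □¬q is F. ✓
w6: ◇(¬p ∧ q) is T, □¬q is F. ✓
— 6 worlds.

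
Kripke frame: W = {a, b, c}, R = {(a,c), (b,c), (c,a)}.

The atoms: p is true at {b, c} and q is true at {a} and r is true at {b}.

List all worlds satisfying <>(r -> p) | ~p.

a: <>(r -> p) is T, ~p is T. ✓
b: <>(r -> p) is T, ~p is F. ✓
c: <>(r -> p) is T, ~p is F. ✓

{a, b, c}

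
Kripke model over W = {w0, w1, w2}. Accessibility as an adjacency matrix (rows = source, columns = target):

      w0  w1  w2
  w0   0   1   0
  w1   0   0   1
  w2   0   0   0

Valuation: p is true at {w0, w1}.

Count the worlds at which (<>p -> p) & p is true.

2

w0: <>p -> p is T, p is T. ✓
w1: <>p -> p is T, p is T. ✓
w2: <>p -> p is T, p is F. ✗
Satisfying worlds: {w0, w1}.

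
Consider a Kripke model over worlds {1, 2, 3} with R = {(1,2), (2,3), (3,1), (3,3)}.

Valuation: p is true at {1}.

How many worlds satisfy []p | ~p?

1: []p is F, ~p is F. ✗
2: []p is F, ~p is T. ✓
3: []p is F, ~p is T. ✓
Satisfying worlds: {2, 3}.

2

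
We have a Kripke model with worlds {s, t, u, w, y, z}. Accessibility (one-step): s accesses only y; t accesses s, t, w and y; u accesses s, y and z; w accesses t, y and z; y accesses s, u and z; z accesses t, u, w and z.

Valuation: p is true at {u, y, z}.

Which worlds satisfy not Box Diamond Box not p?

{s, t, u, w, y, z}

s: Box Diamond Box not p is F. ✓
t: Box Diamond Box not p is F. ✓
u: Box Diamond Box not p is F. ✓
w: Box Diamond Box not p is F. ✓
y: Box Diamond Box not p is F. ✓
z: Box Diamond Box not p is F. ✓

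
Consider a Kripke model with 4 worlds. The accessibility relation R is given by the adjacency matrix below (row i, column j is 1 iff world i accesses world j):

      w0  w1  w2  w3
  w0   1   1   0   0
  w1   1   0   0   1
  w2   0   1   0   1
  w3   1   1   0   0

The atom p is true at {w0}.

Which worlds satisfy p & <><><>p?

w0: p is T, <><><>p is T. ✓
w1: p is F, <><><>p is T. ✗
w2: p is F, <><><>p is T. ✗
w3: p is F, <><><>p is T. ✗

{w0}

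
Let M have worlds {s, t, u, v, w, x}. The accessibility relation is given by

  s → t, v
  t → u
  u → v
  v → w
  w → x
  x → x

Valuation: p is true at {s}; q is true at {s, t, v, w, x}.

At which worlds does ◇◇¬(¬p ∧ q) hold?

{s}

s: successors {t, v}; ◇¬(¬p ∧ q) there: t:T, v:F. ✓
t: successors {u}; ◇¬(¬p ∧ q) there: u:F. ✗
u: successors {v}; ◇¬(¬p ∧ q) there: v:F. ✗
v: successors {w}; ◇¬(¬p ∧ q) there: w:F. ✗
w: successors {x}; ◇¬(¬p ∧ q) there: x:F. ✗
x: successors {x}; ◇¬(¬p ∧ q) there: x:F. ✗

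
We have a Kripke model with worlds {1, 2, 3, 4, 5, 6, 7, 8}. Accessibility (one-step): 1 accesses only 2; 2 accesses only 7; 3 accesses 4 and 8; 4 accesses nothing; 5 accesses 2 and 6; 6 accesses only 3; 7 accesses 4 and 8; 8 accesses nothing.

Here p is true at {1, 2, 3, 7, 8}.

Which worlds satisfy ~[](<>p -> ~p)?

{1, 2, 5, 6}

1: [](<>p -> ~p) is F. ✓
2: [](<>p -> ~p) is F. ✓
3: [](<>p -> ~p) is T. ✗
4: [](<>p -> ~p) is T. ✗
5: [](<>p -> ~p) is F. ✓
6: [](<>p -> ~p) is F. ✓
7: [](<>p -> ~p) is T. ✗
8: [](<>p -> ~p) is T. ✗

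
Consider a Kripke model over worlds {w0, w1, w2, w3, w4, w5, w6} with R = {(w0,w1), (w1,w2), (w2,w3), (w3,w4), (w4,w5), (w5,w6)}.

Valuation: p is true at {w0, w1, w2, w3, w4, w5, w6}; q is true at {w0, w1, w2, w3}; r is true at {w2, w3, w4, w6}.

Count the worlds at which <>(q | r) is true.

w0: successors {w1}; q | r there: w1:T. ✓
w1: successors {w2}; q | r there: w2:T. ✓
w2: successors {w3}; q | r there: w3:T. ✓
w3: successors {w4}; q | r there: w4:T. ✓
w4: successors {w5}; q | r there: w5:F. ✗
w5: successors {w6}; q | r there: w6:T. ✓
w6: no successors, so <>(q | r) fails. ✗
Satisfying worlds: {w0, w1, w2, w3, w5}.

5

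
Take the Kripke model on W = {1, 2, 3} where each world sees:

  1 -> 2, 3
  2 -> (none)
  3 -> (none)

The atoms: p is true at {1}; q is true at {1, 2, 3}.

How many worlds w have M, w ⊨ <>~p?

1

1: successors {2, 3}; ~p there: 2:T, 3:T. ✓
2: no successors, so <>~p fails. ✗
3: no successors, so <>~p fails. ✗
Satisfying worlds: {1}.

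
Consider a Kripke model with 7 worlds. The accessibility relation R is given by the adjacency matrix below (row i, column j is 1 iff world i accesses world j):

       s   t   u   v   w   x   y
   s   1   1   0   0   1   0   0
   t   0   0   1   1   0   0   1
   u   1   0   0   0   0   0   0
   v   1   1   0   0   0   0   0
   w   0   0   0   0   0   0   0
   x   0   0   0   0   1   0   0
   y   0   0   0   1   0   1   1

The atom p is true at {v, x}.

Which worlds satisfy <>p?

{t, y}

s: successors {s, t, w}; p there: s:F, t:F, w:F. ✗
t: successors {u, v, y}; p there: u:F, v:T, y:F. ✓
u: successors {s}; p there: s:F. ✗
v: successors {s, t}; p there: s:F, t:F. ✗
w: no successors, so <>p fails. ✗
x: successors {w}; p there: w:F. ✗
y: successors {v, x, y}; p there: v:T, x:T, y:F. ✓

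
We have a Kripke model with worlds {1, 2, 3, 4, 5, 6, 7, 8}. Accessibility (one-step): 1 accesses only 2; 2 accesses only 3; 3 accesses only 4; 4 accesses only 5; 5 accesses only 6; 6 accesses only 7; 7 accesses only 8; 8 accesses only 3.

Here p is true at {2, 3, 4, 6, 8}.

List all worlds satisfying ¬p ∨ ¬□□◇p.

1: ¬p is T, ¬□□◇p is F. ✓
2: ¬p is F, ¬□□◇p is T. ✓
3: ¬p is F, ¬□□◇p is F. ✗
4: ¬p is F, ¬□□◇p is T. ✓
5: ¬p is T, ¬□□◇p is F. ✓
6: ¬p is F, ¬□□◇p is F. ✗
7: ¬p is T, ¬□□◇p is F. ✓
8: ¬p is F, ¬□□◇p is T. ✓

{1, 2, 4, 5, 7, 8}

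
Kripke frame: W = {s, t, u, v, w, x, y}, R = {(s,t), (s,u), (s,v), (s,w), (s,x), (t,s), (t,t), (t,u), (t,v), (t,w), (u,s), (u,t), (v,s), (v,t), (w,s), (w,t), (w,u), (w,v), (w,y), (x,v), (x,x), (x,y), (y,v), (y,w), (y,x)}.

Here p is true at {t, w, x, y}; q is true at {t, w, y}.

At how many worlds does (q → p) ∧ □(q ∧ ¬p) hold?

s: q → p is T, □(q ∧ ¬p) is F. ✗
t: q → p is T, □(q ∧ ¬p) is F. ✗
u: q → p is T, □(q ∧ ¬p) is F. ✗
v: q → p is T, □(q ∧ ¬p) is F. ✗
w: q → p is T, □(q ∧ ¬p) is F. ✗
x: q → p is T, □(q ∧ ¬p) is F. ✗
y: q → p is T, □(q ∧ ¬p) is F. ✗
Satisfying worlds: ∅.

0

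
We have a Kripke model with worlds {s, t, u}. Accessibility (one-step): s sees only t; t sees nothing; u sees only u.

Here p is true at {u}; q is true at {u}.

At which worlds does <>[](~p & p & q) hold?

s: successors {t}; [](~p & p & q) there: t:T. ✓
t: no successors, so <>[](~p & p & q) fails. ✗
u: successors {u}; [](~p & p & q) there: u:F. ✗

{s}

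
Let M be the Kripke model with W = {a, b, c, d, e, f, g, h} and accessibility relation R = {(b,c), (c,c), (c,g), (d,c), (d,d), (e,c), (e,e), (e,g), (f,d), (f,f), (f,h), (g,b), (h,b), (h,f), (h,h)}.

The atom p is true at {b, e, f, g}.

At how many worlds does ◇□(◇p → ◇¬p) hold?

a: no successors, so ◇□(◇p → ◇¬p) fails. ✗
b: successors {c}; □(◇p → ◇¬p) there: c:F. ✗
c: successors {c, g}; □(◇p → ◇¬p) there: c:F, g:T. ✓
d: successors {c, d}; □(◇p → ◇¬p) there: c:F, d:T. ✓
e: successors {c, e, g}; □(◇p → ◇¬p) there: c:F, e:F, g:T. ✓
f: successors {d, f, h}; □(◇p → ◇¬p) there: d:T, f:T, h:T. ✓
g: successors {b}; □(◇p → ◇¬p) there: b:T. ✓
h: successors {b, f, h}; □(◇p → ◇¬p) there: b:T, f:T, h:T. ✓
Satisfying worlds: {c, d, e, f, g, h}.

6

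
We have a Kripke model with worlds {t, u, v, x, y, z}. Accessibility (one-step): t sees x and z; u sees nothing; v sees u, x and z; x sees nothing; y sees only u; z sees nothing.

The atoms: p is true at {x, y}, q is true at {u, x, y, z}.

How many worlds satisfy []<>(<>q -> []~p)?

3

t: successors {x, z}; <>(<>q -> []~p) there: x:F, z:F. ✗
u: no successors, so []<>(<>q -> []~p) holds vacuously. ✓
v: successors {u, x, z}; <>(<>q -> []~p) there: u:F, x:F, z:F. ✗
x: no successors, so []<>(<>q -> []~p) holds vacuously. ✓
y: successors {u}; <>(<>q -> []~p) there: u:F. ✗
z: no successors, so []<>(<>q -> []~p) holds vacuously. ✓
Satisfying worlds: {u, x, z}.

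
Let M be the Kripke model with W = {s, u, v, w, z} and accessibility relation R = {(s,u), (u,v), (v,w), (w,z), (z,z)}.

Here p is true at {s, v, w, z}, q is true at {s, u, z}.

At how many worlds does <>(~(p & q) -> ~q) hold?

4

s: successors {u}; ~(p & q) -> ~q there: u:F. ✗
u: successors {v}; ~(p & q) -> ~q there: v:T. ✓
v: successors {w}; ~(p & q) -> ~q there: w:T. ✓
w: successors {z}; ~(p & q) -> ~q there: z:T. ✓
z: successors {z}; ~(p & q) -> ~q there: z:T. ✓
Satisfying worlds: {u, v, w, z}.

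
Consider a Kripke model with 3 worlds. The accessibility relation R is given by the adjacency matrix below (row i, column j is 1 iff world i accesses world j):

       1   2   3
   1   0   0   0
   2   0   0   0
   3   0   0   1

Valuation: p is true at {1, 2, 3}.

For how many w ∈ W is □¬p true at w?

1: no successors, so □¬p holds vacuously. ✓
2: no successors, so □¬p holds vacuously. ✓
3: successors {3}; ¬p there: 3:F. ✗
Satisfying worlds: {1, 2}.

2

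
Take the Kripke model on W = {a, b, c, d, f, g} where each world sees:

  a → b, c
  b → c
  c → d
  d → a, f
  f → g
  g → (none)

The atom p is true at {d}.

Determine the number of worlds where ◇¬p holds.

a: successors {b, c}; ¬p there: b:T, c:T. ✓
b: successors {c}; ¬p there: c:T. ✓
c: successors {d}; ¬p there: d:F. ✗
d: successors {a, f}; ¬p there: a:T, f:T. ✓
f: successors {g}; ¬p there: g:T. ✓
g: no successors, so ◇¬p fails. ✗
Satisfying worlds: {a, b, d, f}.

4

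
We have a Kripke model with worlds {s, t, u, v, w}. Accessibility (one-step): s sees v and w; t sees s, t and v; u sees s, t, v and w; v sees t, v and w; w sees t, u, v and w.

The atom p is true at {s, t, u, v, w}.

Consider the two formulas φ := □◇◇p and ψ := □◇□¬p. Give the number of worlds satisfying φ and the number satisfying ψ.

5 and 0

For □◇◇p:
s: successors {v, w}; ◇◇p there: v:T, w:T. ✓
t: successors {s, t, v}; ◇◇p there: s:T, t:T, v:T. ✓
u: successors {s, t, v, w}; ◇◇p there: s:T, t:T, v:T, w:T. ✓
v: successors {t, v, w}; ◇◇p there: t:T, v:T, w:T. ✓
w: successors {t, u, v, w}; ◇◇p there: t:T, u:T, v:T, w:T. ✓
— 5 worlds.
For □◇□¬p:
s: successors {v, w}; ◇□¬p there: v:F, w:F. ✗
t: successors {s, t, v}; ◇□¬p there: s:F, t:F, v:F. ✗
u: successors {s, t, v, w}; ◇□¬p there: s:F, t:F, v:F, w:F. ✗
v: successors {t, v, w}; ◇□¬p there: t:F, v:F, w:F. ✗
w: successors {t, u, v, w}; ◇□¬p there: t:F, u:F, v:F, w:F. ✗
— 0 worlds.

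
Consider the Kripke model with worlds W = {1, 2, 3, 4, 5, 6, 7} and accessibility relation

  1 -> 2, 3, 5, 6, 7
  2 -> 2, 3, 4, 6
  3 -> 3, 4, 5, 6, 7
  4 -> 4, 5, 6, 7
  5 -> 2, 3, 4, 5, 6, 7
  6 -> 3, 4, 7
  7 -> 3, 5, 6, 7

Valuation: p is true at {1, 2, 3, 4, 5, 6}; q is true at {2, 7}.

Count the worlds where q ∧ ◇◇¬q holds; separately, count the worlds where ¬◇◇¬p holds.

For q ∧ ◇◇¬q:
1: q is F, ◇◇¬q is T. ✗
2: q is T, ◇◇¬q is T. ✓
3: q is F, ◇◇¬q is T. ✗
4: q is F, ◇◇¬q is T. ✗
5: q is F, ◇◇¬q is T. ✗
6: q is F, ◇◇¬q is T. ✗
7: q is T, ◇◇¬q is T. ✓
— 2 worlds.
For ¬◇◇¬p:
1: ◇◇¬p is T. ✗
2: ◇◇¬p is T. ✗
3: ◇◇¬p is T. ✗
4: ◇◇¬p is T. ✗
5: ◇◇¬p is T. ✗
6: ◇◇¬p is T. ✗
7: ◇◇¬p is T. ✗
— 0 worlds.

2 and 0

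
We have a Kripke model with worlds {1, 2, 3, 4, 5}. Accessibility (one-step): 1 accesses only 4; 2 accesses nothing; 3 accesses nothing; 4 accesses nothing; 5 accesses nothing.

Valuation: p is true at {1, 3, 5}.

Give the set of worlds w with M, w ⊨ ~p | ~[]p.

1: ~p is F, ~[]p is T. ✓
2: ~p is T, ~[]p is F. ✓
3: ~p is F, ~[]p is F. ✗
4: ~p is T, ~[]p is F. ✓
5: ~p is F, ~[]p is F. ✗

{1, 2, 4}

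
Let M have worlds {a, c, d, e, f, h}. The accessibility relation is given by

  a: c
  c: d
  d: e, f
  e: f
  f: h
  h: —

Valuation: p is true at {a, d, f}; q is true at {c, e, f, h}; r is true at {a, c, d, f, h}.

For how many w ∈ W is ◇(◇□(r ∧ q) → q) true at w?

4

a: successors {c}; ◇□(r ∧ q) → q there: c:T. ✓
c: successors {d}; ◇□(r ∧ q) → q there: d:F. ✗
d: successors {e, f}; ◇□(r ∧ q) → q there: e:T, f:T. ✓
e: successors {f}; ◇□(r ∧ q) → q there: f:T. ✓
f: successors {h}; ◇□(r ∧ q) → q there: h:T. ✓
h: no successors, so ◇(◇□(r ∧ q) → q) fails. ✗
Satisfying worlds: {a, d, e, f}.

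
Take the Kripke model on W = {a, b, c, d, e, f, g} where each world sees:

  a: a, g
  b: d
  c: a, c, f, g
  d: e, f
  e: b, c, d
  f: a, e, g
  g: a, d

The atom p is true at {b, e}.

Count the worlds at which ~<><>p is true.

1

a: <><>p is F. ✓
b: <><>p is T. ✗
c: <><>p is T. ✗
d: <><>p is T. ✗
e: <><>p is T. ✗
f: <><>p is T. ✗
g: <><>p is T. ✗
Satisfying worlds: {a}.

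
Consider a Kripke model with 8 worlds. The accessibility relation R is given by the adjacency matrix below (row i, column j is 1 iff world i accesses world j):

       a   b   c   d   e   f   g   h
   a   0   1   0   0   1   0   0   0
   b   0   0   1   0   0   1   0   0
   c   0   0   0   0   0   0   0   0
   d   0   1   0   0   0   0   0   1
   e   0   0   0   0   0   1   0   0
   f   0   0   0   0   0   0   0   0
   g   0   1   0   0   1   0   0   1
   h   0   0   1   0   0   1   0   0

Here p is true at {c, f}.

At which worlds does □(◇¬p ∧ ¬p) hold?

a: successors {b, e}; ◇¬p ∧ ¬p there: b:F, e:F. ✗
b: successors {c, f}; ◇¬p ∧ ¬p there: c:F, f:F. ✗
c: no successors, so □(◇¬p ∧ ¬p) holds vacuously. ✓
d: successors {b, h}; ◇¬p ∧ ¬p there: b:F, h:F. ✗
e: successors {f}; ◇¬p ∧ ¬p there: f:F. ✗
f: no successors, so □(◇¬p ∧ ¬p) holds vacuously. ✓
g: successors {b, e, h}; ◇¬p ∧ ¬p there: b:F, e:F, h:F. ✗
h: successors {c, f}; ◇¬p ∧ ¬p there: c:F, f:F. ✗

{c, f}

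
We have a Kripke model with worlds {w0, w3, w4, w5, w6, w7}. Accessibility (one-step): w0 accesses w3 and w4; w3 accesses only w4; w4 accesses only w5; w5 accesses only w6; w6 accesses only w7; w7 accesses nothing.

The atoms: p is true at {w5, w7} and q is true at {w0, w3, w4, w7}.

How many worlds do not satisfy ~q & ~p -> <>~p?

w0: ~q & ~p is F, <>~p is T. ✓
w3: ~q & ~p is F, <>~p is T. ✓
w4: ~q & ~p is F, <>~p is F. ✓
w5: ~q & ~p is F, <>~p is T. ✓
w6: ~q & ~p is T, <>~p is F. ✗
w7: ~q & ~p is F, <>~p is F. ✓
Satisfying worlds: {w0, w3, w4, w5, w7}.
So ~q & ~p -> <>~p fails at the other 1 world.

1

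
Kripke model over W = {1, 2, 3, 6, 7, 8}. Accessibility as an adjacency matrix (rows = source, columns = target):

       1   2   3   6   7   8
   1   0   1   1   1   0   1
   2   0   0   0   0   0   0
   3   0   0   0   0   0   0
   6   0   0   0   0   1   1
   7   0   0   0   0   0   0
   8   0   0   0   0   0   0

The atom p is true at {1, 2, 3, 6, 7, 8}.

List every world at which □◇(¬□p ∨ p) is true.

{2, 3, 7, 8}

1: successors {2, 3, 6, 8}; ◇(¬□p ∨ p) there: 2:F, 3:F, 6:T, 8:F. ✗
2: no successors, so □◇(¬□p ∨ p) holds vacuously. ✓
3: no successors, so □◇(¬□p ∨ p) holds vacuously. ✓
6: successors {7, 8}; ◇(¬□p ∨ p) there: 7:F, 8:F. ✗
7: no successors, so □◇(¬□p ∨ p) holds vacuously. ✓
8: no successors, so □◇(¬□p ∨ p) holds vacuously. ✓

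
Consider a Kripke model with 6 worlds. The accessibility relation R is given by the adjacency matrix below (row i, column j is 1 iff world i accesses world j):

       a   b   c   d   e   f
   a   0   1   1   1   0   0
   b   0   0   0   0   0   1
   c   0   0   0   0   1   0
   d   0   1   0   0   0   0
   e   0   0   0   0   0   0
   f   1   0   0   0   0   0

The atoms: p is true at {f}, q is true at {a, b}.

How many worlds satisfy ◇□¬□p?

a: successors {b, c, d}; □¬□p there: b:T, c:F, d:F. ✓
b: successors {f}; □¬□p there: f:T. ✓
c: successors {e}; □¬□p there: e:T. ✓
d: successors {b}; □¬□p there: b:T. ✓
e: no successors, so ◇□¬□p fails. ✗
f: successors {a}; □¬□p there: a:F. ✗
Satisfying worlds: {a, b, c, d}.

4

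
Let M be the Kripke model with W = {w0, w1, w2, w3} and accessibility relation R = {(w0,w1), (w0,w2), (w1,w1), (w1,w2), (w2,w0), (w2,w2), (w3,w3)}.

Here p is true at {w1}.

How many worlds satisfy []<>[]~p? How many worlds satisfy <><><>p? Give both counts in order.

4 and 3

For []<>[]~p:
w0: successors {w1, w2}; <>[]~p there: w1:T, w2:T. ✓
w1: successors {w1, w2}; <>[]~p there: w1:T, w2:T. ✓
w2: successors {w0, w2}; <>[]~p there: w0:T, w2:T. ✓
w3: successors {w3}; <>[]~p there: w3:T. ✓
— 4 worlds.
For <><><>p:
w0: successors {w1, w2}; <><>p there: w1:T, w2:T. ✓
w1: successors {w1, w2}; <><>p there: w1:T, w2:T. ✓
w2: successors {w0, w2}; <><>p there: w0:T, w2:T. ✓
w3: successors {w3}; <><>p there: w3:F. ✗
— 3 worlds.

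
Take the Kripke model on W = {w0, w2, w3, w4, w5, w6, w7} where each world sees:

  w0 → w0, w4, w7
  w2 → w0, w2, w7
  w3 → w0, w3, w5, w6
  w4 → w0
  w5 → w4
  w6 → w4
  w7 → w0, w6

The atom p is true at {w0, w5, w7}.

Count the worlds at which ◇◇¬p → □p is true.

3

w0: ◇◇¬p is T, □p is F. ✗
w2: ◇◇¬p is T, □p is F. ✗
w3: ◇◇¬p is T, □p is F. ✗
w4: ◇◇¬p is T, □p is T. ✓
w5: ◇◇¬p is F, □p is F. ✓
w6: ◇◇¬p is F, □p is F. ✓
w7: ◇◇¬p is T, □p is F. ✗
Satisfying worlds: {w4, w5, w6}.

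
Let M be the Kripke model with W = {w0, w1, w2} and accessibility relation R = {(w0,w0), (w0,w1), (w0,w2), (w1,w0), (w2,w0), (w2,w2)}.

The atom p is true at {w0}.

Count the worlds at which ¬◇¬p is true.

w0: ◇¬p is T. ✗
w1: ◇¬p is F. ✓
w2: ◇¬p is T. ✗
Satisfying worlds: {w1}.

1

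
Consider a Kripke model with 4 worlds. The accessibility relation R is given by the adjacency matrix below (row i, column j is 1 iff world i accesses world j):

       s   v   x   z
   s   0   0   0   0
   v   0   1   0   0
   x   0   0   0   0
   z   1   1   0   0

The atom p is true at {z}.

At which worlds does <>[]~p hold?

{v, z}

s: no successors, so <>[]~p fails. ✗
v: successors {v}; []~p there: v:T. ✓
x: no successors, so <>[]~p fails. ✗
z: successors {s, v}; []~p there: s:T, v:T. ✓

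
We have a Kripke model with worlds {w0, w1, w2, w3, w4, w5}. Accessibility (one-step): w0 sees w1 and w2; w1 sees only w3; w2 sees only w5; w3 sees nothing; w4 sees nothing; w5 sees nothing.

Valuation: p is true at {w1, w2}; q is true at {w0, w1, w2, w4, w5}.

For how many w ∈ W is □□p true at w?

5

w0: successors {w1, w2}; □p there: w1:F, w2:F. ✗
w1: successors {w3}; □p there: w3:T. ✓
w2: successors {w5}; □p there: w5:T. ✓
w3: no successors, so □□p holds vacuously. ✓
w4: no successors, so □□p holds vacuously. ✓
w5: no successors, so □□p holds vacuously. ✓
Satisfying worlds: {w1, w2, w3, w4, w5}.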